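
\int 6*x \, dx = 3*x^2 + C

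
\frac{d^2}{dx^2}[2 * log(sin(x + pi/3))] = -2/sin(x + pi/3)^2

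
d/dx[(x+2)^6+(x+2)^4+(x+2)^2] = 6*x^5 + 60*x^4 + 244*x^3 + 504*x^2 + 530*x + 228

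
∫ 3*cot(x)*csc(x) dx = -3/sin(x) + C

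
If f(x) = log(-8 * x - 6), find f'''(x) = 128/(64*x^3 + 144*x^2 + 108*x + 27)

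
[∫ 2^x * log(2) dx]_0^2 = 3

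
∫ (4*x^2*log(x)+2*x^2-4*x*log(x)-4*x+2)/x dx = 2*(x - 1)^2*log(x) + C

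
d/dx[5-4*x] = -4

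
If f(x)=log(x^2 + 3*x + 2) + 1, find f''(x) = (-2*x^2 - 6*x - 5)/(x^4 + 6*x^3 + 13*x^2 + 12*x + 4)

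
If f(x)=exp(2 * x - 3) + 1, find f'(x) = 2*exp(2*x - 3)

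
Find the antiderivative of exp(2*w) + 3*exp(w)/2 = (exp(w) + 3)*exp(w)/2 + C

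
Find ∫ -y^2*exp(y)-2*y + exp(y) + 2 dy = -(exp(y) + 1)*(y^2 - 2*y + 1) + C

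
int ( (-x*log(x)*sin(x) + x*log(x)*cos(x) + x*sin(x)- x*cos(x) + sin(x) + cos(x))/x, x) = sqrt(2)*(log(x) - 1)*sin(x + pi/4) + C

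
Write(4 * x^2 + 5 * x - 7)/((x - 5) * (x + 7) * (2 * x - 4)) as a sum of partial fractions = 77/(108*(x + 7)) - 19/(54*(x - 2)) + 59/(36*(x - 5))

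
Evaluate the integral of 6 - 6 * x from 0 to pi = -3*pi^2 + 6*pi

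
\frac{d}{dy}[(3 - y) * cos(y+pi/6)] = y*sin(y + pi/6) - 3*sin(y + pi/6) - cos(y + pi/6)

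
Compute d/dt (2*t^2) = 4*t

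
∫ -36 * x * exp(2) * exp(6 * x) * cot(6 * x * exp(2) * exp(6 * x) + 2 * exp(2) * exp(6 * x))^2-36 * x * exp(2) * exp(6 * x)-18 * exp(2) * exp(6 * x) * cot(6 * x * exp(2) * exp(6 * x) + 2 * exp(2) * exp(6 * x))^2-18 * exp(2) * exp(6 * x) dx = cot((6*x + 2)*exp(6*x + 2)) + C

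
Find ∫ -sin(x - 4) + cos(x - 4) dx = sqrt(2)*cos(-x + pi/4 + 4) + C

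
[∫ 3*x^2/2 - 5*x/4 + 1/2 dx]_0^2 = 5/2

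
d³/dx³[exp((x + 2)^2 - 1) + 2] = 8*x^3*exp(x^2 + 4*x + 3) + 48*x^2*exp(x^2 + 4*x + 3) + 108*x*exp(x^2 + 4*x + 3) + 88*exp(x^2 + 4*x + 3)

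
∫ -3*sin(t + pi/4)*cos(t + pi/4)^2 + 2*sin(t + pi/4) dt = -(sin(2*t) + 3)*cos(t + pi/4)/2 + C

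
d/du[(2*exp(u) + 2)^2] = 8*exp(2*u) + 8*exp(u)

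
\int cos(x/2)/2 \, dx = sin(x/2) + C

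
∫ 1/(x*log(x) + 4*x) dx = log(log(x)/2 + 2) + C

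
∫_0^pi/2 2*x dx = pi^2/4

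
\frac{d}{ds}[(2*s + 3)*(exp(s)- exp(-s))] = (2*s*exp(2*s) + 2*s + 5*exp(2*s) + 1)*exp(-s)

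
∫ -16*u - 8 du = -8*u^2 - 8*u + C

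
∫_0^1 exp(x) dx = -1 + E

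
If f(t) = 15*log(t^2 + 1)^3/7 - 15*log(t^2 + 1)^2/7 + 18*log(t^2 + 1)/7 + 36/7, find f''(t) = (-90*t^2*log(t^2 + 1)^2 + 420*t^2*log(t^2 + 1) - 156*t^2 + 90*log(t^2 + 1)^2 - 60*log(t^2 + 1) + 36)/(7*t^4 + 14*t^2 + 7)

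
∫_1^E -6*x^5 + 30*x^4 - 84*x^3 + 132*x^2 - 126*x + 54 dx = (-exp(2) - 3 + 2*E)^3 + 8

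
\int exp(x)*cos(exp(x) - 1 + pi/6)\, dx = sin(exp(x) - 1 + pi/6) + C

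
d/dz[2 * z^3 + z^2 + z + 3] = 6*z^2 + 2*z + 1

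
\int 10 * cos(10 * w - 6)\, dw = sin(10*w - 6) + C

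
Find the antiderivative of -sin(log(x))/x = cos(log(x)) + C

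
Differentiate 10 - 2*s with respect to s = -2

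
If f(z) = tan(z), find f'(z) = cos(z)^(-2)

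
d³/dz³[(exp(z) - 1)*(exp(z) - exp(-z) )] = (8*exp(3*z) - exp(2*z) - 1)*exp(-z)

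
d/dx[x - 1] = 1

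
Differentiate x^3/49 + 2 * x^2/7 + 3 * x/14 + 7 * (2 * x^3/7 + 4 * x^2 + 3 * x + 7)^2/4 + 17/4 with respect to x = 6*x^5/7 + 20*x^4 + 124*x^3 + 7206*x^2/49 + 3193*x/14 + 516/7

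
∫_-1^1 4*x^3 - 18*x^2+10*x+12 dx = 12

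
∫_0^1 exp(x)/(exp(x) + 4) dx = -log(5/2) + log(E/2 + 2)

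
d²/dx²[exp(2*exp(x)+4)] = 2*exp(x + 2*exp(x) + 4) + 4*exp(2*x + 2*exp(x) + 4)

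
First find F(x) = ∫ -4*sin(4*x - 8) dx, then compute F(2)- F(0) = 1 - cos(8)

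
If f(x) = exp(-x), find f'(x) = -exp(-x)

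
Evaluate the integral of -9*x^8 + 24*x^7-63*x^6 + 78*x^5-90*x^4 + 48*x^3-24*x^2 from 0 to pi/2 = (-pi^3/8 - pi + pi^2/4)^3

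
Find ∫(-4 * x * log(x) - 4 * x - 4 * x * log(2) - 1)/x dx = -(4*x + 1)*log(2*x) + C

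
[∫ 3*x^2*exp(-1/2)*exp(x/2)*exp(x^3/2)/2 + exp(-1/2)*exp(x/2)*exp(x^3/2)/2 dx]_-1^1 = -exp(-3/2) + exp(1/2)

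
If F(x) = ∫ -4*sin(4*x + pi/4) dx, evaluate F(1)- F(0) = -sqrt(2)/2 + cos(pi/4 + 4)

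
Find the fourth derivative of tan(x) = 24*tan(x)^5 + 40*tan(x)^3 + 16*tan(x)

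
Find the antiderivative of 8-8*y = -4*y^2 + 8*y + C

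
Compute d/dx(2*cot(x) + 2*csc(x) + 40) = -2*(cos(x) + 1)/sin(x)^2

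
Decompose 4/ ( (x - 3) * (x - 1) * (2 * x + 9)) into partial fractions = 16/(165*(2*x + 9)) - 2/(11*(x - 1)) + 2/(15*(x - 3))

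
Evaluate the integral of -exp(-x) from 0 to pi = -1 + exp(-pi)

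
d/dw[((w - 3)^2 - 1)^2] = 4*w^3 - 36*w^2 + 104*w - 96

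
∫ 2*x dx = x^2 + C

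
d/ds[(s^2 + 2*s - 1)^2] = 4*s^3 + 12*s^2 + 4*s - 4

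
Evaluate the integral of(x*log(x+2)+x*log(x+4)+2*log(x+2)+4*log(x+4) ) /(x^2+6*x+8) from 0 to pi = -2*log(2)^2 + log(2 + pi)*log(pi + 4)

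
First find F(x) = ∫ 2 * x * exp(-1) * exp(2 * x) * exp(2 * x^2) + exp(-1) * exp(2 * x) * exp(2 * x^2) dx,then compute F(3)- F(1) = -exp(3)/2 + exp(23)/2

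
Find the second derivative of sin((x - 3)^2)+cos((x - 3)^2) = -4*sqrt(2)*x^2*sin(x^2 - 6*x + pi/4 + 9) + 24*sqrt(2)*x*sin(x^2 - 6*x + pi/4 + 9) - 38*sin(x^2 - 6*x + 9) - 34*cos(x^2 - 6*x + 9)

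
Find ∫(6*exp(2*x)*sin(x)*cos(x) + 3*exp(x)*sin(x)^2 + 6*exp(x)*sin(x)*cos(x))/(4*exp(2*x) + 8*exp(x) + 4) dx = (3*exp(x)*sin(x)^2 - 20*exp(x) - 20)/(4*(exp(x) + 1)) + C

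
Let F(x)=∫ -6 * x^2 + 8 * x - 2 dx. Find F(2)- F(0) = -4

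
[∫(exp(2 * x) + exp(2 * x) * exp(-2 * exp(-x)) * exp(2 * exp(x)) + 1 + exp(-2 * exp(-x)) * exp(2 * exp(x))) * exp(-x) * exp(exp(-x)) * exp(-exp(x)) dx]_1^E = -exp(E - exp(-1)) - exp(-exp(E) + exp(-E)) + exp(-E + exp(-1)) + exp(-exp(-E) + exp(E))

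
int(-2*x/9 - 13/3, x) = -x^2/9 - 13*x/3 + C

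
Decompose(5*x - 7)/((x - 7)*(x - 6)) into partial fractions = -23/(x - 6) + 28/(x - 7)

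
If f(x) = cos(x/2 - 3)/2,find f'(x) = -sin(x/2 - 3)/4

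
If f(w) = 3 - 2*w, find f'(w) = -2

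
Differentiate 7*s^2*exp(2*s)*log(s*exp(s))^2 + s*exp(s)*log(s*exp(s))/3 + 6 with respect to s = 14*s^2*(s + log(s))^2*exp(2*s) + 14*s^2*(s + log(s))*exp(2*s) + 14*s*(s + log(s))^2*exp(2*s) + 14*s*(s + log(s))*exp(2*s) + s*(s + log(s))*exp(s)/3 + s*exp(s)/3 + (s + log(s))*exp(s)/3 + exp(s)/3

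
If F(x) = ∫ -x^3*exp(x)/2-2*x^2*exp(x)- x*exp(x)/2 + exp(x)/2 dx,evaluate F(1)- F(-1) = -E/2 + exp(-1)/2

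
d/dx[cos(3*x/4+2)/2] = -3*sin(3*x/4 + 2)/8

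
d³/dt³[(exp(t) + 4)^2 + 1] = 8*exp(2*t) + 8*exp(t)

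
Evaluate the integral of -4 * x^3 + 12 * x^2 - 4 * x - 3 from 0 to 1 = -2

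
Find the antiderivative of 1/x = log(x) + C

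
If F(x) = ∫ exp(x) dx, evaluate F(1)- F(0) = -1 + E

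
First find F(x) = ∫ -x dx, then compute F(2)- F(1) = -3/2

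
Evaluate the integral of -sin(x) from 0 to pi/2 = -1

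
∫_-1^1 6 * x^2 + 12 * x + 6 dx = 16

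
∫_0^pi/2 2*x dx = pi^2/4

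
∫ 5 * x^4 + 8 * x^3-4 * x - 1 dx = x^5 + 2*x^4 - 2*x^2 - x + C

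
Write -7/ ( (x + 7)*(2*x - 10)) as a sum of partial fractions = 7/(24*(x + 7)) - 7/(24*(x - 5))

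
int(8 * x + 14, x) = 4*x^2 + 14*x + C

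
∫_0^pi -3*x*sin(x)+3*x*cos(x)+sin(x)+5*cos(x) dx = -3*pi - 4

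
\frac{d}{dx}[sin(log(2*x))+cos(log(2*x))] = sqrt(2)*cos(log(x) + log(2) + pi/4)/x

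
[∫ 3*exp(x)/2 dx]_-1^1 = -3*exp(-1)/2 + 3*E/2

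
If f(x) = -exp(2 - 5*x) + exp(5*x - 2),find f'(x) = (5*exp(10*x - 4) + 5)*exp(2 - 5*x)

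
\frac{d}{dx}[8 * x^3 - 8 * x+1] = 24*x^2 - 8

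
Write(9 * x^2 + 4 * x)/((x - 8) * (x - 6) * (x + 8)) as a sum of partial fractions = 17/(7*(x + 8)) - 87/(7*(x - 6)) + 19/(x - 8)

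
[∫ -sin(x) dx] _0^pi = -2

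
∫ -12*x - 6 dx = -6*x^2 - 6*x + C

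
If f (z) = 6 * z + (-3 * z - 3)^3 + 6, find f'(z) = -81*z^2 - 162*z - 75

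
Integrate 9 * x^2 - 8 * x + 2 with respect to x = 3*x^3 - 4*x^2 + 2*x + C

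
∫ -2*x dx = -x^2 + C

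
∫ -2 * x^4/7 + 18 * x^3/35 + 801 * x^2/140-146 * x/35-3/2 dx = -2*x^5/35 + 9*x^4/70 + 267*x^3/140 - 73*x^2/35 - 3*x/2 + C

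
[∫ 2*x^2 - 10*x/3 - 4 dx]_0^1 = -5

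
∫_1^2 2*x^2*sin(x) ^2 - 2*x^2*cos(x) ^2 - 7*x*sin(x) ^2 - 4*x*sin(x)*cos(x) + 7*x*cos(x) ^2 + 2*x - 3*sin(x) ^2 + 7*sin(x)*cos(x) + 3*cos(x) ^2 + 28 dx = -4*sin(2) + 9*sin(4)/2 + 31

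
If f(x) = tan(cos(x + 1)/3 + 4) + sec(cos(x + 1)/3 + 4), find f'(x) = -sin(x + 1)*tan(cos(x + 1)/3 + 4)^2/3 - sin(x + 1)*tan(cos(x + 1)/3 + 4)*sec(cos(x + 1)/3 + 4)/3 - sin(x + 1)/3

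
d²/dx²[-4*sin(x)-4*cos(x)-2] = 4*sin(x) + 4*cos(x)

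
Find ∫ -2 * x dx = -x^2 + C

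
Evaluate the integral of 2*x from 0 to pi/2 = pi^2/4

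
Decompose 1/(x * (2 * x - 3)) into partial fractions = 2/(3*(2*x - 3)) - 1/(3*x)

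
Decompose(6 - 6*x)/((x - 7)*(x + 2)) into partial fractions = -2/(x + 2) - 4/(x - 7)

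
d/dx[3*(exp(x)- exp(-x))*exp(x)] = 6*exp(2*x)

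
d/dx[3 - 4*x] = -4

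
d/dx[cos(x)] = -sin(x)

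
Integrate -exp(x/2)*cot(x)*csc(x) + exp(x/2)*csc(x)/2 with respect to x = exp(x/2)*csc(x) + C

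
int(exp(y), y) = exp(y) + C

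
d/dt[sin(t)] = cos(t)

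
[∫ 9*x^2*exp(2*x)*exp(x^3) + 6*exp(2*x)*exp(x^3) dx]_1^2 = -3*exp(3) + 3*exp(12)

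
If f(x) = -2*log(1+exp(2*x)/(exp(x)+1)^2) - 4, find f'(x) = -4*exp(2*x)/(2*exp(3*x) + 4*exp(2*x) + 3*exp(x) + 1)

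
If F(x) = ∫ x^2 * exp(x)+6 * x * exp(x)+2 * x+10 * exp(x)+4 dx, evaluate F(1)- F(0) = -1 + 11*E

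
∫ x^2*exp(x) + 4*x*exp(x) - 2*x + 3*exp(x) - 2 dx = (x + 1)^2*(exp(x) - 1) + C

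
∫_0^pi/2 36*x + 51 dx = -50 - 9*pi/2 + 2*(3*pi/2 + 5)^2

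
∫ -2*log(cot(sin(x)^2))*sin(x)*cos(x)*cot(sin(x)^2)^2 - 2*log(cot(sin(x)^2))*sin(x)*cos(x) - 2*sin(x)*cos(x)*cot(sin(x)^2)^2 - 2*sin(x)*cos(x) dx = log(cot(sin(x)^2))*cot(sin(x)^2) + C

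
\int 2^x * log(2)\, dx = 2^x + C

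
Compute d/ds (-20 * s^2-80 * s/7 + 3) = -40*s - 80/7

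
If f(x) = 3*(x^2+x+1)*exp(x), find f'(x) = 3*x^2*exp(x) + 9*x*exp(x) + 6*exp(x)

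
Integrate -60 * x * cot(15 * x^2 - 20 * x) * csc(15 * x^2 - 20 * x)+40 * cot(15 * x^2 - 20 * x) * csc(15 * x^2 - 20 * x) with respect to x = 2*csc(5*x*(3*x - 4)) + C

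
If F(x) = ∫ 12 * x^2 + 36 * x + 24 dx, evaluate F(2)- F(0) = 152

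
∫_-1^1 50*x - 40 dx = -80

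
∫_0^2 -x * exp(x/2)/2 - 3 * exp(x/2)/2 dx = 1 - 3*E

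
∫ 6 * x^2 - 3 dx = 2*x^3 - 3*x + C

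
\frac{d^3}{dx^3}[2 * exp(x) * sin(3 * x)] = -4*(13*sin(3*x) + 9*cos(3*x))*exp(x)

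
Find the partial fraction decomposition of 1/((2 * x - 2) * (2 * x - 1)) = -1/(2*x - 1) + 1/(2*(x - 1))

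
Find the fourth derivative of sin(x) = sin(x)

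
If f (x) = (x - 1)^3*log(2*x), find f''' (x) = (6*x^3*log(x) + 6*x^3*log(2) + 11*x^3 - 6*x^2 - 3*x - 2)/x^3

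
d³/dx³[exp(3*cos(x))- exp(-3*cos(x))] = 3*(-9*exp(6*cos(x))*sin(x)^2 + 9*exp(6*cos(x))*cos(x) + exp(6*cos(x)) - 9*sin(x)^2 - 9*cos(x) + 1)*exp(-3*cos(x))*sin(x)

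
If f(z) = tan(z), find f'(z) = cos(z)^(-2)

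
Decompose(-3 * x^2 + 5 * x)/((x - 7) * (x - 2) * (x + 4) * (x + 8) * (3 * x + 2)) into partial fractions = -189/(20240*(3*x + 2)) - 29/(1650*(x + 8)) + 17/(660*(x + 4)) + 1/(1200*(x - 2)) - 112/(18975*(x - 7))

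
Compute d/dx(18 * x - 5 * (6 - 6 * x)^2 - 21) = 378 - 360*x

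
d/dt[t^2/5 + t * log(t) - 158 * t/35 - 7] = 2*t/5 + log(t) - 123/35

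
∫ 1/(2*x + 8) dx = log(x + 4)/2 + C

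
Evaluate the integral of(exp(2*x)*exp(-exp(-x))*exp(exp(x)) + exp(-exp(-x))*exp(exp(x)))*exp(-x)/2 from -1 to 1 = -exp(-E + exp(-1))/2 + exp(E - exp(-1))/2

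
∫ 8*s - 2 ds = 4*s^2 - 2*s + C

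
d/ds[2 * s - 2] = 2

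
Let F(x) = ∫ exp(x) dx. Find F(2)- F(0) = -1 + exp(2)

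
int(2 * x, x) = x^2 + C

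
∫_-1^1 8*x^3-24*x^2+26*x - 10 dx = -36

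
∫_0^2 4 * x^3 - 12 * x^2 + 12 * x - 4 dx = 0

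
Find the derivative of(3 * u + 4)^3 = 81*u^2 + 216*u + 144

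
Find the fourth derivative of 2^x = 2^x*log(2)^4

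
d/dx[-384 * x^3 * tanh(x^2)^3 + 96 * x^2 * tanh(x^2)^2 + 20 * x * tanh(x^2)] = 2304*x^4*tanh(x^2)^4 - 2304*x^4*tanh(x^2)^2 - 384*x^3*tanh(x^2)^3 + 384*x^3*tanh(x^2) - 1152*x^2*tanh(x^2)^3 - 40*x^2*tanh(x^2)^2 + 40*x^2 + 192*x*tanh(x^2)^2 + 20*tanh(x^2)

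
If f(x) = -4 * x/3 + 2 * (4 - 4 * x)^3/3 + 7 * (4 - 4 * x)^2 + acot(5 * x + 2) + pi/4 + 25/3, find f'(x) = (-1920*x^4 + 5664*x^3 + 76*x^2 - 2800*x - 1063)/(15*x^2 + 12*x + 3)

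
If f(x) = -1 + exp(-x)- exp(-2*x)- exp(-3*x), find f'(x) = (-exp(2*x) + 2*exp(x) + 3)*exp(-3*x)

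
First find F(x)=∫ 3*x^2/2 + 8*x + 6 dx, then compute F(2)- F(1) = 43/2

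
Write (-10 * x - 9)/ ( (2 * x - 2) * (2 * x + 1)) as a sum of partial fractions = 4/(3*(2*x + 1)) - 19/(6*(x - 1))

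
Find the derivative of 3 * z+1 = 3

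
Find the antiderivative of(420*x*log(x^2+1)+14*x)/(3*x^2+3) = 7*(15*log(x^2 + 1) + 1)*log(x^2 + 1)/3 + C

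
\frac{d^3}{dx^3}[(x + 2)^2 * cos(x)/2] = x^2*sin(x)/2 + 2*x*sin(x) - 3*x*cos(x) - sin(x) - 6*cos(x)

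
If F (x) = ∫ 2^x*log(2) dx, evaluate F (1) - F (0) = 1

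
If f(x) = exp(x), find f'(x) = exp(x)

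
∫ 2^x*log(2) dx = 2^x + C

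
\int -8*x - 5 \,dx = -4*x^2 - 5*x + C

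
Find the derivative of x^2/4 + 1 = x/2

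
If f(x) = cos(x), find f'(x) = -sin(x)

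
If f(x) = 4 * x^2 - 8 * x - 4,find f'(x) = 8*x - 8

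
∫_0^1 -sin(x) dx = -1 + cos(1)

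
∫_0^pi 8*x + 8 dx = -4 + 4*(1 + pi)^2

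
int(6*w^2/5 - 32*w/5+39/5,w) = 2*w^3/5 - 16*w^2/5 + 39*w/5 + C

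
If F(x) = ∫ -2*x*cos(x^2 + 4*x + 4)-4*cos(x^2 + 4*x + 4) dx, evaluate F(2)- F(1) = -sin(16) + sin(9)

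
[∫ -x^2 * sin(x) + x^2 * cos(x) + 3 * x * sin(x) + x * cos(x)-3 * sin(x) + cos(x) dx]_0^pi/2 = -pi/2 + pi^2/4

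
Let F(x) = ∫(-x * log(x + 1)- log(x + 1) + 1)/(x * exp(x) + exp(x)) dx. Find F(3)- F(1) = -exp(-1)*log(2) + exp(-3)*log(4)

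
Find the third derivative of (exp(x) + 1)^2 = 8*exp(2*x) + 2*exp(x)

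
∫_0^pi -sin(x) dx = -2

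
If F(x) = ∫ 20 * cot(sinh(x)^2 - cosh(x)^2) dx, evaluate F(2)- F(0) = 34*cot(-cosh(2)^2 + sinh(2)^2) - 6*cot(1)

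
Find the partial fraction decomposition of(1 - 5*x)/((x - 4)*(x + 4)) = -21/(8*(x + 4)) - 19/(8*(x - 4))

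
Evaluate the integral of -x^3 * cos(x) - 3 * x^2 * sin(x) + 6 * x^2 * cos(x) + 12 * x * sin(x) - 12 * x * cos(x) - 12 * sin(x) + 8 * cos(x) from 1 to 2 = -sin(1)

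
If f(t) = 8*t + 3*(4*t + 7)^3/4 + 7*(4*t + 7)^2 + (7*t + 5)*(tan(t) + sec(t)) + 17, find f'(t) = 144*t^2 + 7*t*tan(t)^2 + 7*t*tan(t)*sec(t) + 735*t + 5*tan(t)^2 + 5*tan(t)*sec(t) + 7*tan(t) + 7*sec(t) + 846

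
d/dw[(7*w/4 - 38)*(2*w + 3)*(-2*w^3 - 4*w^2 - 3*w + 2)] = -35*w^4 + 510*w^3 + 3003*w^2/2 + 2701*w/2 + 401/2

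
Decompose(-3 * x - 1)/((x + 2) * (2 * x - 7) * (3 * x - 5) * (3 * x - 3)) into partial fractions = 27/(121*(3*x - 5)) - 92/(1815*(2*x - 7)) - 5/(1089*(x + 2)) - 2/(45*(x - 1))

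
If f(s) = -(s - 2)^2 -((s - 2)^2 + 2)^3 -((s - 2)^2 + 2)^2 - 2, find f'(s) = -6*s^5 + 60*s^4 - 268*s^3 + 648*s^2 - 850*s + 484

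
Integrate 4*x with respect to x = 2*x^2 + C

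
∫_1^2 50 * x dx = 75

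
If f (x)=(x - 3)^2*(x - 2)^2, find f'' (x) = 12*x^2 - 60*x + 74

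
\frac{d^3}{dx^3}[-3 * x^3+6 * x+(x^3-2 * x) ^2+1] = 120*x^3 - 96*x - 18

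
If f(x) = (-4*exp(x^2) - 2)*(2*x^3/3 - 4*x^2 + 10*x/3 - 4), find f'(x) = -16*x^4*exp(x^2)/3 + 32*x^3*exp(x^2) - 104*x^2*exp(x^2)/3 - 4*x^2 + 64*x*exp(x^2) + 16*x - 40*exp(x^2)/3 - 20/3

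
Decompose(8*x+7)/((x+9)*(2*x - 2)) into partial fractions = 13/(4*(x + 9)) + 3/(4*(x - 1))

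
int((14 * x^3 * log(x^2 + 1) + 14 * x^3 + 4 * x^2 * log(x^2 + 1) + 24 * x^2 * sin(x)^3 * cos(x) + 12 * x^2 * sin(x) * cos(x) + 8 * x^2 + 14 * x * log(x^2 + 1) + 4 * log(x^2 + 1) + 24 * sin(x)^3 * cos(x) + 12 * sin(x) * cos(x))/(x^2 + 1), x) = x*(7*x + 4)*log(x^2 + 1) + 6*sin(x)^4 + 6*sin(x)^2 + C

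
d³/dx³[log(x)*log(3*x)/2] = (2*log(x) - 3 + log(3))/x^3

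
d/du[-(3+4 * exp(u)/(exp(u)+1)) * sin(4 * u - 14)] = (-28*exp(2*u)*cos(4*u - 14) - 4*exp(u)*sin(4*u - 14) - 40*exp(u)*cos(4*u - 14) - 12*cos(4*u - 14))/(exp(2*u) + 2*exp(u) + 1)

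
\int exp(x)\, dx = exp(x) + C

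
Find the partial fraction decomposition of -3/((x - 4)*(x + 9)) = 3/(13*(x + 9)) - 3/(13*(x - 4))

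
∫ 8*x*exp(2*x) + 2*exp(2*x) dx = (4*x - 1)*exp(2*x) + C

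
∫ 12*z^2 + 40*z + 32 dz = 4*z^3 + 20*z^2 + 32*z + C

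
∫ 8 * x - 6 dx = 4*x^2 - 6*x + C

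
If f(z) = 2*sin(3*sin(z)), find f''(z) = -6*sin(z)*cos(3*sin(z)) - 18*sin(3*sin(z))*cos(z)^2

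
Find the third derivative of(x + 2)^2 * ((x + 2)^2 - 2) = 24*x + 48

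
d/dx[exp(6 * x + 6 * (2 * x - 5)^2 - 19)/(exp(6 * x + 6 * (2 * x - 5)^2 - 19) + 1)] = (48*x*exp(24*x^2 - 114*x + 131) - 114*exp(24*x^2 - 114*x + 131))/(1 + 2*exp(131)*exp(-114*x)*exp(24*x^2) + exp(262)*exp(-228*x)*exp(48*x^2))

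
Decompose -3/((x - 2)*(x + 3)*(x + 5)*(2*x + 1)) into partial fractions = 8/(75*(2*x + 1)) + 1/(42*(x + 5)) - 3/(50*(x + 3)) - 3/(175*(x - 2))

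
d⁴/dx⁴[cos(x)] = cos(x)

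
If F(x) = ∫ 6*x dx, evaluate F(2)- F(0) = 12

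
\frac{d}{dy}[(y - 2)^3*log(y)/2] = (3*y^3*log(y) + y^3 - 12*y^2*log(y) - 6*y^2 + 12*y*log(y) + 12*y - 8)/(2*y)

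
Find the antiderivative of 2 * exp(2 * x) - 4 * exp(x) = (exp(x) - 2)^2 + C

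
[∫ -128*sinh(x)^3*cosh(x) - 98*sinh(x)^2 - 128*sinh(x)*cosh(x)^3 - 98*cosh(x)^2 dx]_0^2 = -8*cosh(8) - 49*sinh(4) + 8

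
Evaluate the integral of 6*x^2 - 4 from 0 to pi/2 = -2 + (-2 + pi)*(-1 + pi/2 + pi^2/4)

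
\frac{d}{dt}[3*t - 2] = 3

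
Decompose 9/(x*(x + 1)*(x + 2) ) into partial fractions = 9/(2*(x + 2)) - 9/(x + 1) + 9/(2*x)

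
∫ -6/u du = -6*log(u) + C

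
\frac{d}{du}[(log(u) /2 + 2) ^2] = (log(u) + 4)/(2*u)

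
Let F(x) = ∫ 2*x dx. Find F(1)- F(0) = 1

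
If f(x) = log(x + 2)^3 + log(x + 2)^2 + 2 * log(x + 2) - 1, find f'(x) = (3*log(x + 2)^2 + 2*log(x + 2) + 2)/(x + 2)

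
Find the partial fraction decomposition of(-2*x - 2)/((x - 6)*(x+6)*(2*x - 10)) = 5/(132*(x + 6)) + 6/(11*(x - 5)) - 7/(12*(x - 6))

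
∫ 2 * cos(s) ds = 2*sin(s) + C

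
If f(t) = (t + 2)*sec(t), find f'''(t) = (-t*sin(t)/cos(t) + 6*t*sin(t)/cos(t)^3 - 2*sin(t)/cos(t) + 12*sin(t)/cos(t)^3 - 3 + 6/cos(t)^2)/cos(t)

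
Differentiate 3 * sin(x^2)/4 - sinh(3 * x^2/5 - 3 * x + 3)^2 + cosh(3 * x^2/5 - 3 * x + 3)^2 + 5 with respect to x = 3*x*cos(x^2)/2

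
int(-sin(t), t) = cos(t) + C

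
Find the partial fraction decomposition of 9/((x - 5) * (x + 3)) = -9/(8*(x + 3)) + 9/(8*(x - 5))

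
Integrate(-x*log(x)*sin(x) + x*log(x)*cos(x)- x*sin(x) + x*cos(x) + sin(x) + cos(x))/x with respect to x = sqrt(2)*(log(x) + 1)*sin(x + pi/4) + C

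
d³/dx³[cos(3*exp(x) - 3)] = 27*exp(3*x)*sin(3*exp(x) - 3) - 27*exp(2*x)*cos(3*exp(x) - 3) - 3*exp(x)*sin(3*exp(x) - 3)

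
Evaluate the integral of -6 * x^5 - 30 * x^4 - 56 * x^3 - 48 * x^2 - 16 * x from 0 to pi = -(1 + pi)^6 - 1 + (1 + pi)^2 + (1 + pi)^4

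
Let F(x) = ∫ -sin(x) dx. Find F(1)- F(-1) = 0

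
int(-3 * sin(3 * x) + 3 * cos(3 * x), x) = sqrt(2)*sin(3*x + pi/4) + C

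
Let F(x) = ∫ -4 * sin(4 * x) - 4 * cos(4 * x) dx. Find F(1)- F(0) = -1 + cos(4) - sin(4)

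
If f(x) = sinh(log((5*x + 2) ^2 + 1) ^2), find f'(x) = 4*(5*x + 2)*log(5*(5*x^2 + 4*x + 1))*cosh(log(5*(5*x^2 + 4*x + 1))^2)/(5*x^2 + 4*x + 1)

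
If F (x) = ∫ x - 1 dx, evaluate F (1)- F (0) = -1/2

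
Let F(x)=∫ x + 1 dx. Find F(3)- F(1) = 6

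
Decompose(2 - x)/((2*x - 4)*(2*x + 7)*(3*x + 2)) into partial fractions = -3/(34*(3*x + 2)) + 1/(17*(2*x + 7))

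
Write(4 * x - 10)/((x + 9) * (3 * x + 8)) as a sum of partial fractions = -62/(19*(3*x + 8)) + 46/(19*(x + 9))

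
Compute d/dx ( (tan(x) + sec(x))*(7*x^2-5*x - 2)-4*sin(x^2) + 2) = 7*x^2*sin(x)/cos(x)^2 + 7*x^2/cos(x)^2 - 5*x*sin(x)/cos(x)^2 - 8*x*cos(x^2) + 14*x*tan(x) + 14*x/cos(x) - 5*x/cos(x)^2 - 2*sin(x)/cos(x)^2 - 5*tan(x) - 5/cos(x) - 2/cos(x)^2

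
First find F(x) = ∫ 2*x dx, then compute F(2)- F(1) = 3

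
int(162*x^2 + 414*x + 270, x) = 54*x^3 + 207*x^2 + 270*x + C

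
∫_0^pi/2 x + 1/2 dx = pi*(2 + pi)/8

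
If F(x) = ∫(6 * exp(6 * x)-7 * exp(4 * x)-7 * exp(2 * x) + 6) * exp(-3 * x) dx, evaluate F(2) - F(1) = -2*(E - exp(-1))^3 - exp(2) - exp(-1) + exp(-2) + E + 2*(-exp(-2) + exp(2))^3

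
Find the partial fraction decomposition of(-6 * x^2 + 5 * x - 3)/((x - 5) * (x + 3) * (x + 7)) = -83/(12*(x + 7)) + 9/(4*(x + 3)) - 4/(3*(x - 5))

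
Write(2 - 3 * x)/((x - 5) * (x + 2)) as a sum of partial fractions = -8/(7*(x + 2)) - 13/(7*(x - 5))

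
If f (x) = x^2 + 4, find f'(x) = 2*x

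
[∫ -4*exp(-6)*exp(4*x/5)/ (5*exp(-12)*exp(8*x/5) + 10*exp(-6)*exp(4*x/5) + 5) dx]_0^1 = -exp(6)/(1 + exp(6)) + exp(26/5)/(1 + exp(26/5))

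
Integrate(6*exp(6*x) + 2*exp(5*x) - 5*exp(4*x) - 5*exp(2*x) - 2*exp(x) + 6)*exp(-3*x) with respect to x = (-2*(1 - exp(2*x))^3 + (1 - exp(2*x))^2*exp(x) + exp(4*x) - exp(2*x))*exp(-3*x) + C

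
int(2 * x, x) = x^2 + C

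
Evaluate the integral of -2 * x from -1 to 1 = 0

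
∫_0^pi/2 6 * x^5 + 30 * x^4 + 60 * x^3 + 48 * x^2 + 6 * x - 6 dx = -1 + (-2 + (1 + pi/2)^3)^2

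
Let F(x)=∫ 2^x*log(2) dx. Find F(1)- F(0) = 1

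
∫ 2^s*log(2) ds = 2^s + C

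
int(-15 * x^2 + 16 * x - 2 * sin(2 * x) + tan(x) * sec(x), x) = -5*x^3 + 8*x^2 + cos(2*x) + sec(x) + C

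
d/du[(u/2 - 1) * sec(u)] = u*tan(u)*sec(u)/2 - tan(u)*sec(u) + sec(u)/2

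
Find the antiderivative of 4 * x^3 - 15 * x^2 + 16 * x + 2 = x^4 - 5*x^3 + 8*x^2 + 2*x + C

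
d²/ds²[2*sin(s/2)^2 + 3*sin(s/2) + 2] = -3*sin(s/2)/4 + cos(s)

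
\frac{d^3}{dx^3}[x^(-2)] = -24/x^5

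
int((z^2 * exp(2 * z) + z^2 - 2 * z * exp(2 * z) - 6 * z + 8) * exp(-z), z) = 2*(z - 2)^2*sinh(z) + C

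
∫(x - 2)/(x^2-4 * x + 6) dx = log((x - 2)^2 + 2)/2 + C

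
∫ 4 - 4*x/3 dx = -2*x^2/3 + 4*x + C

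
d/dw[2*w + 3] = 2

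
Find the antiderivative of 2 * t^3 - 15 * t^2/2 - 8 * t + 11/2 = t^4/2 - 5*t^3/2 - 4*t^2 + 11*t/2 + C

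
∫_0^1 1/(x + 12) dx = -log(6) + log(13/2)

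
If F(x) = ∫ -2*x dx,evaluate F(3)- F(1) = -8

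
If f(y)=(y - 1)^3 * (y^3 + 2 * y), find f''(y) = 30*y^4 - 60*y^3 + 60*y^2 - 42*y + 12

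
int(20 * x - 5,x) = 10*x^2 - 5*x + C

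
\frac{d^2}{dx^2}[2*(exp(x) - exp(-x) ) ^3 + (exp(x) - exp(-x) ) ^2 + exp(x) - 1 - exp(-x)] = (18*exp(6*x) + 4*exp(5*x) - 5*exp(4*x) + 5*exp(2*x) + 4*exp(x) - 18)*exp(-3*x)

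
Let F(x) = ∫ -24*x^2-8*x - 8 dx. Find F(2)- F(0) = -96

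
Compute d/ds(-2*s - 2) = -2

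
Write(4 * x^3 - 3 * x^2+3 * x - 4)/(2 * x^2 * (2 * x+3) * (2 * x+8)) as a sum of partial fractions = -23/(18*(2*x + 3)) + 1/(x + 4) + 5/(36*x) - 1/(12*x^2)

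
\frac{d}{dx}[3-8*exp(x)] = -8*exp(x)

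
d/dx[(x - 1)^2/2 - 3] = x - 1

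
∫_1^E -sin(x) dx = cos(E) - cos(1)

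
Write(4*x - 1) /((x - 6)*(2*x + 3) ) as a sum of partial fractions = 14/(15*(2*x + 3)) + 23/(15*(x - 6))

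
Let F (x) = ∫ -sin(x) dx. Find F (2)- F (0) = -1 + cos(2)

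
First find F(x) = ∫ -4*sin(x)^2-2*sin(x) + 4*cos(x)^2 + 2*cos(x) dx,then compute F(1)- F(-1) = 4*sin(1) + 4*sin(2)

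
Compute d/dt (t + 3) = 1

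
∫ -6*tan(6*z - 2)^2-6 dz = -tan(6*z - 2) + C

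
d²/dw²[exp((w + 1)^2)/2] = 2*w^2*exp(w^2 + 2*w + 1) + 4*w*exp(w^2 + 2*w + 1) + 3*exp(w^2 + 2*w + 1)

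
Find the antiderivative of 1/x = log(x) + C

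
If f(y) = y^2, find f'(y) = 2*y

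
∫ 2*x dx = x^2 + C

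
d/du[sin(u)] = cos(u)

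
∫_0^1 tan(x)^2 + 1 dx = tan(1)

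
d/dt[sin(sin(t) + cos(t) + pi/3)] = sqrt(2)*cos(t + pi/4)*cos(sqrt(2)*sin(t + pi/4) + pi/3)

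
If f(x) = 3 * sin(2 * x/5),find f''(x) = -12*sin(2*x/5)/25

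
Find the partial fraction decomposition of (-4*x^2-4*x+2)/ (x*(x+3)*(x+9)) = -143/(27*(x + 9)) + 11/(9*(x + 3)) + 2/(27*x)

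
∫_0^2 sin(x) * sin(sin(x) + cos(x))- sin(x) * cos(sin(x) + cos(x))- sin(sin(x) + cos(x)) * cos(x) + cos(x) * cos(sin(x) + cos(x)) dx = sqrt(2)*(-sin(pi/4 + 1) + sin(sqrt(2)*sin(pi/4 + 2) + pi/4))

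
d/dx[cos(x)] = -sin(x)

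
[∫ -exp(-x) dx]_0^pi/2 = -1 + exp(-pi/2)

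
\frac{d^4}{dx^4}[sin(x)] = sin(x)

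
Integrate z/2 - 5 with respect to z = z^2/4 - 5*z + C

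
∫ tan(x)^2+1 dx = tan(x) + C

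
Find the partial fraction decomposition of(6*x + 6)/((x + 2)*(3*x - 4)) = 21/(5*(3*x - 4)) + 3/(5*(x + 2))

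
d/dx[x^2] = 2*x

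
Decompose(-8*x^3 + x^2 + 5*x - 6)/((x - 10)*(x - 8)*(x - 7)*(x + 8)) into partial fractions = -2057/(2160*(x + 8)) - 2666/(45*(x - 7)) + 1999/(16*(x - 8)) - 1964/(27*(x - 10))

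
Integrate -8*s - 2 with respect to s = -4*s^2 - 2*s + C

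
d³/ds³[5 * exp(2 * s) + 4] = 40*exp(2*s)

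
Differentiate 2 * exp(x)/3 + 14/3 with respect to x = 2*exp(x)/3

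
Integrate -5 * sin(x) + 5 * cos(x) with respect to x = 5*sqrt(2)*sin(x + pi/4) + C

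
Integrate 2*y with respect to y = y^2 + C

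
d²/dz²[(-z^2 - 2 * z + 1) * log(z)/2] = (-2*z^2*log(z) - 3*z^2 - 2*z - 1)/(2*z^2)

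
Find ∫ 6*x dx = 3*x^2 + C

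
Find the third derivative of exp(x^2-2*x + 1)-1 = 8*x^3*exp(x^2 - 2*x + 1) - 24*x^2*exp(x^2 - 2*x + 1) + 36*x*exp(x^2 - 2*x + 1) - 20*exp(x^2 - 2*x + 1)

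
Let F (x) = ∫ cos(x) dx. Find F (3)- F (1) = -sin(1) + sin(3)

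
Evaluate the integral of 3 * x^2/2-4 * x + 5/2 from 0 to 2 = 1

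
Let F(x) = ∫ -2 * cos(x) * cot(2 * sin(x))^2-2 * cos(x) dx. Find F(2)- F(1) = cot(2*sin(2)) - cot(2*sin(1))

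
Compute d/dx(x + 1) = 1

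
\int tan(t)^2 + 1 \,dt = tan(t) + C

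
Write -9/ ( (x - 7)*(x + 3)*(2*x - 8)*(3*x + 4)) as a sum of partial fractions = -243/(4000*(3*x + 4)) + 9/(700*(x + 3)) + 3/(224*(x - 4)) - 3/(500*(x - 7))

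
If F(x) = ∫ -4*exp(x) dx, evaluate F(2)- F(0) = 4 - 4*exp(2)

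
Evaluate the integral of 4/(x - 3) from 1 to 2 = -4*log(2)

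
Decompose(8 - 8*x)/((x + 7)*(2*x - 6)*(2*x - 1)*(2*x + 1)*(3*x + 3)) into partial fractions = 8/(91*(2*x + 1)) - 8/(675*(2*x - 1)) + 8/(8775*(x + 7)) - 1/(27*(x + 1)) - 1/(525*(x - 3))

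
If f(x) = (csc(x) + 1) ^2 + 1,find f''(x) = 2*(-1 - 2/sin(x) + 2/sin(x)^2 + 3/sin(x)^3)/sin(x)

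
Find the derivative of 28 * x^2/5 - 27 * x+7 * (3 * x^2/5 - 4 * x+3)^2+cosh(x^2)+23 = 252*x^3/25 - 504*x^2/5 + 2*x*sinh(x^2) + 1428*x/5 - 195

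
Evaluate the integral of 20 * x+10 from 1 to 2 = 40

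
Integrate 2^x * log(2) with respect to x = 2^x + C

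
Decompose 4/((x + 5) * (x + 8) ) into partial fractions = -4/(3*(x + 8)) + 4/(3*(x + 5))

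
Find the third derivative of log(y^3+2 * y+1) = (6*y^6 - 12*y^4 - 42*y^3 + 24*y^2 - 12*y + 22)/(y^9 + 6*y^7 + 3*y^6 + 12*y^5 + 12*y^4 + 11*y^3 + 12*y^2 + 6*y + 1)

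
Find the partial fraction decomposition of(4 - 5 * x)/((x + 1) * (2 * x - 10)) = -3/(4*(x + 1)) - 7/(4*(x - 5))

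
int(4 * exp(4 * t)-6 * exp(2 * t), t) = (exp(2*t) - 3)*exp(2*t) + C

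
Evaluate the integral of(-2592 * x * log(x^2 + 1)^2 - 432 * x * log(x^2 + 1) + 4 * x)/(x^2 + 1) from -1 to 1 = 0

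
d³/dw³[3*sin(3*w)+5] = -81*cos(3*w)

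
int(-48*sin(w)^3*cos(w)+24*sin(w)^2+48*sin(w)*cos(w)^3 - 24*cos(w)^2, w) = -12*sin(2*w) - 3*cos(4*w) + C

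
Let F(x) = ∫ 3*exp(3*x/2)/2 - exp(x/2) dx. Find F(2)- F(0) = -2*E + 1 + exp(3)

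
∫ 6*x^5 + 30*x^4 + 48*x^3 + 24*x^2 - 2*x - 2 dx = x^6 + 6*x^5 + 12*x^4 + 8*x^3 - x^2 - 2*x + C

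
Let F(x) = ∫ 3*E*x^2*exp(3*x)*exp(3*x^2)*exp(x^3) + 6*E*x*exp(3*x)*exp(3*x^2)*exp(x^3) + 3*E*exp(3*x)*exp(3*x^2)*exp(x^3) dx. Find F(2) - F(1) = -exp(8) + exp(27)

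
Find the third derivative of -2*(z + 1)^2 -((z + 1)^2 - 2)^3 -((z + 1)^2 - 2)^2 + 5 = -120*z^3 - 360*z^2 - 240*z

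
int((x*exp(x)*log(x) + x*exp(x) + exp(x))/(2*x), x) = (log(x) + 1)*exp(x)/2 + C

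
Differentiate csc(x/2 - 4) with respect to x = -cot(x/2 - 4)*csc(x/2 - 4)/2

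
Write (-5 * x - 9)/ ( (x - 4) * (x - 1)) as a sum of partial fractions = 14/(3*(x - 1)) - 29/(3*(x - 4))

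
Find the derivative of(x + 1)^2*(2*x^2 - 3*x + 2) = 8*x^3 + 3*x^2 - 4*x + 1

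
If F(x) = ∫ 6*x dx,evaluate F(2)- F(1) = 9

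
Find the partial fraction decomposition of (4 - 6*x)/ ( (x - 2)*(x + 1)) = -10/(3*(x + 1)) - 8/(3*(x - 2))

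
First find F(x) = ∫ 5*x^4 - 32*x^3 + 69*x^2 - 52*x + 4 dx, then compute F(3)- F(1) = 0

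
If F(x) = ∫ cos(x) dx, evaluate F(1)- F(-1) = 2*sin(1)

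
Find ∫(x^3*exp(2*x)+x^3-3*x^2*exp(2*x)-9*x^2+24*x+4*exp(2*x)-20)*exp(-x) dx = 2*(x - 2)^3*sinh(x) + C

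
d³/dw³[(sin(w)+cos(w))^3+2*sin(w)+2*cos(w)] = -sqrt(2)*(27*sin(3*w + pi/4) + 7*cos(w + pi/4))/2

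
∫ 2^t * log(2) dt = 2^t + C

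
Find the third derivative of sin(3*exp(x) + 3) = -27*exp(3*x)*cos(3*exp(x) + 3) - 27*exp(2*x)*sin(3*exp(x) + 3) + 3*exp(x)*cos(3*exp(x) + 3)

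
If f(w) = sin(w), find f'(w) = cos(w)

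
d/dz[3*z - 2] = 3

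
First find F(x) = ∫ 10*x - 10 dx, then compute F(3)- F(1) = 20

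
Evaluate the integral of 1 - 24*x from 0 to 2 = -46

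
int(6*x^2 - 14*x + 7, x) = 2*x^3 - 7*x^2 + 7*x + C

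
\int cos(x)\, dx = sin(x) + C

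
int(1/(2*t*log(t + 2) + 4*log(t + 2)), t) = log(log(t + 2))/2 + C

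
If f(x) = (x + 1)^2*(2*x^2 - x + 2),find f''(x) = 24*x^2 + 18*x + 4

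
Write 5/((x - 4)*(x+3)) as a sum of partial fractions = -5/(7*(x + 3)) + 5/(7*(x - 4))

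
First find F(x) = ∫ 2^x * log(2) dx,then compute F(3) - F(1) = 6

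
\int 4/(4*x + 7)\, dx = log(4*x + 7) + C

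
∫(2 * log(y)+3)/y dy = (log(y) + 1)^2 + log(y) + C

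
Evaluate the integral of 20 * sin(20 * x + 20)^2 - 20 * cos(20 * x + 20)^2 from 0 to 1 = sin(40)/2 - sin(80)/2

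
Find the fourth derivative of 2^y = 2^y*log(2)^4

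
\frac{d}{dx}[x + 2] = 1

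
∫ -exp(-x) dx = exp(-x) + C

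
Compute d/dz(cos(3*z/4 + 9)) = -3*sin(3*z/4 + 9)/4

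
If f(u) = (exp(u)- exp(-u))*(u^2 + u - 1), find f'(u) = (u^2*exp(2*u) + u^2 + 3*u*exp(2*u) - u - 2)*exp(-u)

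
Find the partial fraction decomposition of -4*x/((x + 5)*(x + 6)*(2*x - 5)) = -8/(51*(2*x - 5)) + 24/(17*(x + 6)) - 4/(3*(x + 5))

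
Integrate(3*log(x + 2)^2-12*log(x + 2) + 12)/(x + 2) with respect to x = (log(x + 2) - 2)^3 + C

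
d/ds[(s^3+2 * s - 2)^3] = 9*s^8 + 42*s^6 - 36*s^5 + 60*s^4 - 96*s^3 + 60*s^2 - 48*s + 24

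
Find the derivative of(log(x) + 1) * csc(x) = (-x*log(x)*cot(x)*csc(x) - x*cot(x)*csc(x) + csc(x))/x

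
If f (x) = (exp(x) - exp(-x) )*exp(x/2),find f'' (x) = (9*exp(5*x/2) - exp(x/2))*exp(-x)/4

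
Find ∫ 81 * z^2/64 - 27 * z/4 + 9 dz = 27*z^3/64 - 27*z^2/8 + 9*z + C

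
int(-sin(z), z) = cos(z) + C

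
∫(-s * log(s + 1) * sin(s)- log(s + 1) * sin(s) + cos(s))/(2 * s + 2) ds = log(s + 1)*cos(s)/2 + C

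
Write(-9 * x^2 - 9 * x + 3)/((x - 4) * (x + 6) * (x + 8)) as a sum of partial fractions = -167/(8*(x + 8)) + 267/(20*(x + 6)) - 59/(40*(x - 4))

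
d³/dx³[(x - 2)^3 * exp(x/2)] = x^3*exp(x/2)/8 + 3*x^2*exp(x/2)/2 + 3*x*exp(x/2)/2 - 4*exp(x/2)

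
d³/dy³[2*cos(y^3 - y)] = 54*y^6*sin(y^3 - y) - 54*y^4*sin(y^3 - y) - 108*y^3*cos(y^3 - y) + 18*y^2*sin(y^3 - y) + 36*y*cos(y^3 - y) - 14*sin(y^3 - y)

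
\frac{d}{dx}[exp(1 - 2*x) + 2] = -2*exp(1 - 2*x)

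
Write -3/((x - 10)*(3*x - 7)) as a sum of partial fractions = 9/(23*(3*x - 7)) - 3/(23*(x - 10))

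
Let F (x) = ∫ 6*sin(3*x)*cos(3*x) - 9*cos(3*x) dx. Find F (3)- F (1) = -3*sin(9) - sin(3)^2 + sin(9)^2 + 3*sin(3)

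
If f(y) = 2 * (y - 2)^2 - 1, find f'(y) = 4*y - 8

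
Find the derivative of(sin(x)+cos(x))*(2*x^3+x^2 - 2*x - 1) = 2*sqrt(2)*x^3*cos(x + pi/4) + 5*x^2*sin(x) + 7*x^2*cos(x) + 4*x*sin(x) - sin(x) - 3*cos(x)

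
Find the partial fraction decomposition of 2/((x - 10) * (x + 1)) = -2/(11*(x + 1)) + 2/(11*(x - 10))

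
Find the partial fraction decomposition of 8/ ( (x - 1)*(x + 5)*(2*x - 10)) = 1/(15*(x + 5)) - 1/(6*(x - 1)) + 1/(10*(x - 5))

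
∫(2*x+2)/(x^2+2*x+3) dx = log(3*(x + 1)^2 + 6) + C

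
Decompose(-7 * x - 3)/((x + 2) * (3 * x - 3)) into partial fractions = -11/(9*(x + 2)) - 10/(9*(x - 1))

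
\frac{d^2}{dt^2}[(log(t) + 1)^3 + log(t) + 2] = (2 - 3*log(t)^2)/t^2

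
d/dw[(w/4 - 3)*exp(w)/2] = w*exp(w)/8 - 11*exp(w)/8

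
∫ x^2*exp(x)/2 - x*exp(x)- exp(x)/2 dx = ((x - 2)^2 - 1)*exp(x)/2 + C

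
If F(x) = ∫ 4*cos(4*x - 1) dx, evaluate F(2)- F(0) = sin(7) + sin(1)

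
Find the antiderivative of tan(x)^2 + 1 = tan(x) + C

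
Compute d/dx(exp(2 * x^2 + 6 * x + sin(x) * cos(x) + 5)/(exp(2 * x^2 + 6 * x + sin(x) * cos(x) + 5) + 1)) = (4*x + cos(2*x) + 6)*exp(5)*exp(6*x)*exp(2*x^2)*exp(sin(2*x)/2)/(exp(5)*exp(6*x)*exp(2*x^2)*exp(sin(2*x)/2) + 1)^2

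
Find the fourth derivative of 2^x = 2^x*log(2)^4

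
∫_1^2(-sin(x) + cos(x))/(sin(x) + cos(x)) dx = log(sin(pi/4 + 2)) - log(sin(pi/4 + 1))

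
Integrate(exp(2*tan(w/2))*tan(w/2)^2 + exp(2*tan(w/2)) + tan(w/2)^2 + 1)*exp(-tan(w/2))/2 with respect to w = exp(tan(w/2)) - exp(-tan(w/2)) + C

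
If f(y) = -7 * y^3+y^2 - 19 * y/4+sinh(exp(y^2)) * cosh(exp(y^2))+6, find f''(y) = 8*y^2*exp(2*y^2)*sinh(2*exp(y^2)) + 4*y^2*exp(y^2)*cosh(2*exp(y^2)) - 42*y + 2*exp(y^2)*cosh(2*exp(y^2)) + 2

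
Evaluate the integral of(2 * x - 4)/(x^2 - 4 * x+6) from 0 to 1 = -log(12) + log(6)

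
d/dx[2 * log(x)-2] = 2/x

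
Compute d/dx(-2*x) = -2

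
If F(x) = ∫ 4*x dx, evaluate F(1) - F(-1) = 0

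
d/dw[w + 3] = 1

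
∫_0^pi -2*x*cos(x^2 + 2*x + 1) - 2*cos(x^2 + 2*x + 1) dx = sin(1) - sin((1 + pi)^2)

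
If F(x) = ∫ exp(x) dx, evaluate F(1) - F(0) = -1 + E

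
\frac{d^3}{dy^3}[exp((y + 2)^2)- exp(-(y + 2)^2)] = (8*y^3*exp(2*y^2 + 8*y + 8) + 8*y^3 + 48*y^2*exp(2*y^2 + 8*y + 8) + 48*y^2 + 108*y*exp(2*y^2 + 8*y + 8) + 84*y + 88*exp(2*y^2 + 8*y + 8) + 40)*exp(-y^2 - 4*y - 4)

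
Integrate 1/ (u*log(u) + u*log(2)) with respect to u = log(log(2*u)) + C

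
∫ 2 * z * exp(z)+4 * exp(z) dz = 2*(z + 1)*exp(z) + C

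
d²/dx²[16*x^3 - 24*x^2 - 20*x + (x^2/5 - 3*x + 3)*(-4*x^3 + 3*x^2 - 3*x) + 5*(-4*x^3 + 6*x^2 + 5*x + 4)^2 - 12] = 2400*x^4 - 4816*x^3 - 444*x^2/5 + 4032*x/5 + 718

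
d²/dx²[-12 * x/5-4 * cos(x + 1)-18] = 4*cos(x + 1)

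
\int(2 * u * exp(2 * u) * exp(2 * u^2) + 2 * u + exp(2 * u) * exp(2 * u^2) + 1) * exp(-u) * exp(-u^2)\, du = 2*sinh(u*(u + 1)) + C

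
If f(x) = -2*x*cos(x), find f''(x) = 2*x*cos(x) + 4*sin(x)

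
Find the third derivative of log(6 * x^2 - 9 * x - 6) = (32*x^3 - 72*x^2 + 204*x - 126)/(8*x^6 - 36*x^5 + 30*x^4 + 45*x^3 - 30*x^2 - 36*x - 8)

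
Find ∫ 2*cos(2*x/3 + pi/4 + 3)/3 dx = sin(2*x/3 + pi/4 + 3) + C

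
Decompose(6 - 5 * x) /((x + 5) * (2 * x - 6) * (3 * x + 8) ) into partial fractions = -87/(119*(3*x + 8)) + 31/(112*(x + 5)) - 9/(272*(x - 3))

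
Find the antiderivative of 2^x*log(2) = 2^x + C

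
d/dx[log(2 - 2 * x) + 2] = 1/(x - 1)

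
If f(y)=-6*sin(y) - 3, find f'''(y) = 6*cos(y)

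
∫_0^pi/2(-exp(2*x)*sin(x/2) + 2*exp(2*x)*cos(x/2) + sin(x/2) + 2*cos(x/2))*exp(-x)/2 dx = sqrt(2)*(-exp(-pi/2) + exp(pi/2))/2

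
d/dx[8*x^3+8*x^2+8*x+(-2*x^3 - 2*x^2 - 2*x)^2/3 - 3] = 8*x^5 + 40*x^4/3 + 16*x^3 + 32*x^2 + 56*x/3 + 8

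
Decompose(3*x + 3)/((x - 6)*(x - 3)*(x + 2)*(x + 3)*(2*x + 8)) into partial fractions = -9/(280*(x + 4)) + 1/(18*(x + 3)) - 3/(160*(x + 2)) - 1/(105*(x - 3)) + 7/(1440*(x - 6))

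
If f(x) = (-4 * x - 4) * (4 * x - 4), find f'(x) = -32*x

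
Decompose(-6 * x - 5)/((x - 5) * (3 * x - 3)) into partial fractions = 11/(12*(x - 1)) - 35/(12*(x - 5))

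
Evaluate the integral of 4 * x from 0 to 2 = 8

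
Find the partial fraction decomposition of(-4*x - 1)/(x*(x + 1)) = -3/(x + 1) - 1/x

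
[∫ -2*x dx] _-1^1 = 0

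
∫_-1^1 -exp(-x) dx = -E + exp(-1)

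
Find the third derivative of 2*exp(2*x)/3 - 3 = 16*exp(2*x)/3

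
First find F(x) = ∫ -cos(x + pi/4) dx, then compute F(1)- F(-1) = -sqrt(2)*sin(1)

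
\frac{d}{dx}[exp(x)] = exp(x)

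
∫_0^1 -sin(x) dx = -1 + cos(1)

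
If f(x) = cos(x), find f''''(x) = cos(x)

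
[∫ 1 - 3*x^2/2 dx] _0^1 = 1/2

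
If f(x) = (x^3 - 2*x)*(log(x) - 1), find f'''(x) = (6*x^2*log(x) + 5*x^2 + 2)/x^2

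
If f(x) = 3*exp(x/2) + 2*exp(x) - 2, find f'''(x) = 3*exp(x/2)/8 + 2*exp(x)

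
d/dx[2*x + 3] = 2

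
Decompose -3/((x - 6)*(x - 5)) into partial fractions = 3/(x - 5) - 3/(x - 6)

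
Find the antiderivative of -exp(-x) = exp(-x) + C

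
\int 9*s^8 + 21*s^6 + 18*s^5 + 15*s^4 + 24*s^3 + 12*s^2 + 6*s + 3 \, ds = s^9 + 3*s^7 + 3*s^6 + 3*s^5 + 6*s^4 + 4*s^3 + 3*s^2 + 3*s + C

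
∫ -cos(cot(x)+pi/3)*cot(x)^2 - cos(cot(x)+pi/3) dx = sin(cot(x) + pi/3) + C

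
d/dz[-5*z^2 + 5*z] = 5 - 10*z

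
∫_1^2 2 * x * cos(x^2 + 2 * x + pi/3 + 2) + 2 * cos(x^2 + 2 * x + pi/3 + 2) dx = sin(pi/3 + 10) - sin(pi/3 + 5)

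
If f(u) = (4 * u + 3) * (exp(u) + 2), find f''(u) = 4*u*exp(u) + 11*exp(u)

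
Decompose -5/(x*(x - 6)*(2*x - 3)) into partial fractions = 20/(27*(2*x - 3)) - 5/(54*(x - 6)) - 5/(18*x)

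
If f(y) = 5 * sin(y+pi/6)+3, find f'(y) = 5*cos(y + pi/6)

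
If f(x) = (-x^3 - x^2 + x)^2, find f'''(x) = 120*x^3 + 120*x^2 - 24*x - 12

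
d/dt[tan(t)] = cos(t)^(-2)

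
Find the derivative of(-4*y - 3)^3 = -192*y^2 - 288*y - 108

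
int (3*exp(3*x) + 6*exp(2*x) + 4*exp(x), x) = (exp(x) + 1)^3 + exp(x) + C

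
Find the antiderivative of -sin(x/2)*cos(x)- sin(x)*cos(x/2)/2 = -sin(x/2)*sin(x) + C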